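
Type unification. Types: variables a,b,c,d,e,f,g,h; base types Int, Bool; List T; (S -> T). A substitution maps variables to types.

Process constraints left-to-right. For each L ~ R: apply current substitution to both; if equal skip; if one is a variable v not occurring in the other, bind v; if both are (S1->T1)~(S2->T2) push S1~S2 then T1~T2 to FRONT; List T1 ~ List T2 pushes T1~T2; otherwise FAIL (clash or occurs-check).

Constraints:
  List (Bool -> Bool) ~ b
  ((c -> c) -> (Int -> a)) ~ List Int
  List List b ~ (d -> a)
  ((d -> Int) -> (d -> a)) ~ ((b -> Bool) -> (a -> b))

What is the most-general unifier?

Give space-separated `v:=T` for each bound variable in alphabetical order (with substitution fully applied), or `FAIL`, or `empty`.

step 1: unify List (Bool -> Bool) ~ b  [subst: {-} | 3 pending]
  bind b := List (Bool -> Bool)
step 2: unify ((c -> c) -> (Int -> a)) ~ List Int  [subst: {b:=List (Bool -> Bool)} | 2 pending]
  clash: ((c -> c) -> (Int -> a)) vs List Int

Answer: FAIL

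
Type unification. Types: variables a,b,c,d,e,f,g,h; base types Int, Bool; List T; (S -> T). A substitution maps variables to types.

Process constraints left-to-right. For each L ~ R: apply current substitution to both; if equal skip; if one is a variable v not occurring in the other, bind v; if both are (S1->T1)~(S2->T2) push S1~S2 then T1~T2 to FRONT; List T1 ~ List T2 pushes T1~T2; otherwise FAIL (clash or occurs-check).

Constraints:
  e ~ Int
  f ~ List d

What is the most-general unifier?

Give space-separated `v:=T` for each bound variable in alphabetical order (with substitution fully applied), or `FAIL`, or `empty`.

Answer: e:=Int f:=List d

Derivation:
step 1: unify e ~ Int  [subst: {-} | 1 pending]
  bind e := Int
step 2: unify f ~ List d  [subst: {e:=Int} | 0 pending]
  bind f := List d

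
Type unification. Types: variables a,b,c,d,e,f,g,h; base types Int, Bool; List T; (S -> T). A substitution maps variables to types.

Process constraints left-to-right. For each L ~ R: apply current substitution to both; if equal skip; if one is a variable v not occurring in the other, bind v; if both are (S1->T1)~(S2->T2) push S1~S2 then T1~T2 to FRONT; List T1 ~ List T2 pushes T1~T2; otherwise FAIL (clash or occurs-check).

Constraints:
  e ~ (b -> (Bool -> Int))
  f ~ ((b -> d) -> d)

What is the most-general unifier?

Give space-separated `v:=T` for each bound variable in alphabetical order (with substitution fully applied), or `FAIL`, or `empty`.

Answer: e:=(b -> (Bool -> Int)) f:=((b -> d) -> d)

Derivation:
step 1: unify e ~ (b -> (Bool -> Int))  [subst: {-} | 1 pending]
  bind e := (b -> (Bool -> Int))
step 2: unify f ~ ((b -> d) -> d)  [subst: {e:=(b -> (Bool -> Int))} | 0 pending]
  bind f := ((b -> d) -> d)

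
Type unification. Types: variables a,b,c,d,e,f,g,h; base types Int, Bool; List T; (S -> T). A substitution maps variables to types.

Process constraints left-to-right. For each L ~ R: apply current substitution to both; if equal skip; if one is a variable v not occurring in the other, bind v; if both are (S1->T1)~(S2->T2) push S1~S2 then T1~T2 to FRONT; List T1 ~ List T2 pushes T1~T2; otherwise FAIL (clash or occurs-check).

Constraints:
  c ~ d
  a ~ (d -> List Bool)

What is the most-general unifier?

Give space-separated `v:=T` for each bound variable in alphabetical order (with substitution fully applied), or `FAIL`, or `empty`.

Answer: a:=(d -> List Bool) c:=d

Derivation:
step 1: unify c ~ d  [subst: {-} | 1 pending]
  bind c := d
step 2: unify a ~ (d -> List Bool)  [subst: {c:=d} | 0 pending]
  bind a := (d -> List Bool)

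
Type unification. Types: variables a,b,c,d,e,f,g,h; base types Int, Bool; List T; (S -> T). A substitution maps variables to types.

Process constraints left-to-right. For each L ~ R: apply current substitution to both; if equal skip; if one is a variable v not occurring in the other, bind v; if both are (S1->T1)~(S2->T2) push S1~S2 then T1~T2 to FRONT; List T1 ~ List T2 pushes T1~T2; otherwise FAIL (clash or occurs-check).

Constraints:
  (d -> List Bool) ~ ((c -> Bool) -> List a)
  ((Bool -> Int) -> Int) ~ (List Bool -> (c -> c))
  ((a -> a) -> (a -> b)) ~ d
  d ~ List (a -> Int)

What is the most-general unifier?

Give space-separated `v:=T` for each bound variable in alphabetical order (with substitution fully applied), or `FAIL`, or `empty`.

step 1: unify (d -> List Bool) ~ ((c -> Bool) -> List a)  [subst: {-} | 3 pending]
  -> decompose arrow: push d~(c -> Bool), List Bool~List a
step 2: unify d ~ (c -> Bool)  [subst: {-} | 4 pending]
  bind d := (c -> Bool)
step 3: unify List Bool ~ List a  [subst: {d:=(c -> Bool)} | 3 pending]
  -> decompose List: push Bool~a
step 4: unify Bool ~ a  [subst: {d:=(c -> Bool)} | 3 pending]
  bind a := Bool
step 5: unify ((Bool -> Int) -> Int) ~ (List Bool -> (c -> c))  [subst: {d:=(c -> Bool), a:=Bool} | 2 pending]
  -> decompose arrow: push (Bool -> Int)~List Bool, Int~(c -> c)
step 6: unify (Bool -> Int) ~ List Bool  [subst: {d:=(c -> Bool), a:=Bool} | 3 pending]
  clash: (Bool -> Int) vs List Bool

Answer: FAIL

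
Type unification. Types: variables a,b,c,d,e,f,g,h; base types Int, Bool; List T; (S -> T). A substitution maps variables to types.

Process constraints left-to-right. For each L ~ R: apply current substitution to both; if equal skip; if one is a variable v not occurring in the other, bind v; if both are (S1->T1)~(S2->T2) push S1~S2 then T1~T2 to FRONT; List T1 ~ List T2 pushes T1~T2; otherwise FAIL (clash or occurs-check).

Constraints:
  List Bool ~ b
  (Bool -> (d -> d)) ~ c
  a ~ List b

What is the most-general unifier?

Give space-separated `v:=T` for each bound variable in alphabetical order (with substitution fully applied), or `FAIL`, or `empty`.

step 1: unify List Bool ~ b  [subst: {-} | 2 pending]
  bind b := List Bool
step 2: unify (Bool -> (d -> d)) ~ c  [subst: {b:=List Bool} | 1 pending]
  bind c := (Bool -> (d -> d))
step 3: unify a ~ List List Bool  [subst: {b:=List Bool, c:=(Bool -> (d -> d))} | 0 pending]
  bind a := List List Bool

Answer: a:=List List Bool b:=List Bool c:=(Bool -> (d -> d))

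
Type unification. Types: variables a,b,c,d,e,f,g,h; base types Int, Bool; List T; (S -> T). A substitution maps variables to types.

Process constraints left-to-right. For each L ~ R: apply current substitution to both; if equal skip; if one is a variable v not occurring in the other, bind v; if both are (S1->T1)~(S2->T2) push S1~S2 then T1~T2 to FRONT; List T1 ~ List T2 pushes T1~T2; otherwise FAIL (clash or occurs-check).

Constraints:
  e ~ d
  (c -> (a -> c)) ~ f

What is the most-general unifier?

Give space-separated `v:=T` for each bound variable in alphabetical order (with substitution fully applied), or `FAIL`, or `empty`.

Answer: e:=d f:=(c -> (a -> c))

Derivation:
step 1: unify e ~ d  [subst: {-} | 1 pending]
  bind e := d
step 2: unify (c -> (a -> c)) ~ f  [subst: {e:=d} | 0 pending]
  bind f := (c -> (a -> c))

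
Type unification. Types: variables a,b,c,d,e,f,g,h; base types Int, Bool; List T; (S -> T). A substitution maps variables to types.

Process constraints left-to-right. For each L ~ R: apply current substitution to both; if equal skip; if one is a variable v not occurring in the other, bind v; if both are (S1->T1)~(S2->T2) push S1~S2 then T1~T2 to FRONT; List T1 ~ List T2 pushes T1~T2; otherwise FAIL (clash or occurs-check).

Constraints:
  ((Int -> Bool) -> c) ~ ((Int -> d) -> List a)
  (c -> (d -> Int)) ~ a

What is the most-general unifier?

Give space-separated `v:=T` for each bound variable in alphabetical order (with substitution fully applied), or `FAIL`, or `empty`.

step 1: unify ((Int -> Bool) -> c) ~ ((Int -> d) -> List a)  [subst: {-} | 1 pending]
  -> decompose arrow: push (Int -> Bool)~(Int -> d), c~List a
step 2: unify (Int -> Bool) ~ (Int -> d)  [subst: {-} | 2 pending]
  -> decompose arrow: push Int~Int, Bool~d
step 3: unify Int ~ Int  [subst: {-} | 3 pending]
  -> identical, skip
step 4: unify Bool ~ d  [subst: {-} | 2 pending]
  bind d := Bool
step 5: unify c ~ List a  [subst: {d:=Bool} | 1 pending]
  bind c := List a
step 6: unify (List a -> (Bool -> Int)) ~ a  [subst: {d:=Bool, c:=List a} | 0 pending]
  occurs-check fail

Answer: FAIL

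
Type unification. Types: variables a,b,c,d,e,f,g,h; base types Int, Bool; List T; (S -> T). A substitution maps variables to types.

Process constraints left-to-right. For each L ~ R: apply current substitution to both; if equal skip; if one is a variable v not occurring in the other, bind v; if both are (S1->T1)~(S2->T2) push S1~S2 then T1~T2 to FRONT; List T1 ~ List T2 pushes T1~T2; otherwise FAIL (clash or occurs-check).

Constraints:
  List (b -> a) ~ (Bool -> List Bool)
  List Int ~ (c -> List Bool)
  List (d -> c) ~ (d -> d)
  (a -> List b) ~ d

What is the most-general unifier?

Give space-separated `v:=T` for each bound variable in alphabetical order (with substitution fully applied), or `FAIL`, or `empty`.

step 1: unify List (b -> a) ~ (Bool -> List Bool)  [subst: {-} | 3 pending]
  clash: List (b -> a) vs (Bool -> List Bool)

Answer: FAIL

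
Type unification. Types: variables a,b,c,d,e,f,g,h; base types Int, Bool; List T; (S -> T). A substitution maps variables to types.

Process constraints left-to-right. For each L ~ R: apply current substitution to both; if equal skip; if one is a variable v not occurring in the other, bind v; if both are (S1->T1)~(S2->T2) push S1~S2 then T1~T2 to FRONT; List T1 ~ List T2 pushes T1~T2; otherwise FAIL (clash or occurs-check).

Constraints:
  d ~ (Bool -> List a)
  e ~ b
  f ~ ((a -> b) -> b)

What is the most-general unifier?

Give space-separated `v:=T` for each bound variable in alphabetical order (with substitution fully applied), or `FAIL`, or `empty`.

step 1: unify d ~ (Bool -> List a)  [subst: {-} | 2 pending]
  bind d := (Bool -> List a)
step 2: unify e ~ b  [subst: {d:=(Bool -> List a)} | 1 pending]
  bind e := b
step 3: unify f ~ ((a -> b) -> b)  [subst: {d:=(Bool -> List a), e:=b} | 0 pending]
  bind f := ((a -> b) -> b)

Answer: d:=(Bool -> List a) e:=b f:=((a -> b) -> b)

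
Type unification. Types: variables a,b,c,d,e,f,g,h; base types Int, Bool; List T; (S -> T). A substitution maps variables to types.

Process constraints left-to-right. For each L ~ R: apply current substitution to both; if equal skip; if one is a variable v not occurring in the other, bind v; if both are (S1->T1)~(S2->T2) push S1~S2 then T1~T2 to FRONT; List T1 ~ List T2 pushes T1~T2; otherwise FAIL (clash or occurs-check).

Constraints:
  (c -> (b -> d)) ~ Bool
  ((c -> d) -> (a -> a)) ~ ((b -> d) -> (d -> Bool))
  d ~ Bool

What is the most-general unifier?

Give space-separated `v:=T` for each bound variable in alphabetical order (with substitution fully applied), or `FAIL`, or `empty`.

step 1: unify (c -> (b -> d)) ~ Bool  [subst: {-} | 2 pending]
  clash: (c -> (b -> d)) vs Bool

Answer: FAIL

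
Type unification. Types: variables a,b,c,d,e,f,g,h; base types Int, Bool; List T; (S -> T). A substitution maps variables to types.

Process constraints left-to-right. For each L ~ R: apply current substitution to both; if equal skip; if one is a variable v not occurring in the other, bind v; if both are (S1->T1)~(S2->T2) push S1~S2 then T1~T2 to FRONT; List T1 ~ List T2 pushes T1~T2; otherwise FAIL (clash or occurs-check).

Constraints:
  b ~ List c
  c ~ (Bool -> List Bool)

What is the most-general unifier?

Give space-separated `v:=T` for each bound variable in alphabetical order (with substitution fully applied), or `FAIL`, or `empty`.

Answer: b:=List (Bool -> List Bool) c:=(Bool -> List Bool)

Derivation:
step 1: unify b ~ List c  [subst: {-} | 1 pending]
  bind b := List c
step 2: unify c ~ (Bool -> List Bool)  [subst: {b:=List c} | 0 pending]
  bind c := (Bool -> List Bool)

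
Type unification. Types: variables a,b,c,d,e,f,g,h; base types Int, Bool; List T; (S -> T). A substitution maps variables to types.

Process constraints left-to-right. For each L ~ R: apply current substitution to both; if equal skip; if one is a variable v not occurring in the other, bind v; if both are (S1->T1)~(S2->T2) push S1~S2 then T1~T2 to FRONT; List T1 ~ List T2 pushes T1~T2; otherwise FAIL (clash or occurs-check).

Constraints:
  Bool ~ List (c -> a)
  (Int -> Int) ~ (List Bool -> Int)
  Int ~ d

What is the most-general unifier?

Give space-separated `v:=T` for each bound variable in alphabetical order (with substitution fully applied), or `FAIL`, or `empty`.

Answer: FAIL

Derivation:
step 1: unify Bool ~ List (c -> a)  [subst: {-} | 2 pending]
  clash: Bool vs List (c -> a)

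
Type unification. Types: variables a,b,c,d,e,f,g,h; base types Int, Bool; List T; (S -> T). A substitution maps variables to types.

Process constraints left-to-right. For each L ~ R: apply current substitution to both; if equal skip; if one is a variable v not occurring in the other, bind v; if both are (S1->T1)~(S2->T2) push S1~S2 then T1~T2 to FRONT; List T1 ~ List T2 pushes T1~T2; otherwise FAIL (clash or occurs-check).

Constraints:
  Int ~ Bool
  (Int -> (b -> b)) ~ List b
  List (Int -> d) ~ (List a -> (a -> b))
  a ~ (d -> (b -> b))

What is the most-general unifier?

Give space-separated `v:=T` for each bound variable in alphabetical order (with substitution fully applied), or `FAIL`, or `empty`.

Answer: FAIL

Derivation:
step 1: unify Int ~ Bool  [subst: {-} | 3 pending]
  clash: Int vs Bool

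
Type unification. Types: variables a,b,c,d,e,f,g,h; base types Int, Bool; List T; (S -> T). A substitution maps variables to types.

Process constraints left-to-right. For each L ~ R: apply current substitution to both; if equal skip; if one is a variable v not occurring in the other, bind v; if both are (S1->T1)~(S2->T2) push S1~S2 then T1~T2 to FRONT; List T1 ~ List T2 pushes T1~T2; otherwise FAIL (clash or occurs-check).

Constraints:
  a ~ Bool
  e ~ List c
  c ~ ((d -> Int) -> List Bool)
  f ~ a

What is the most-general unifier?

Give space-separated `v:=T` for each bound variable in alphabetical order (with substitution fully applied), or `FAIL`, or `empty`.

Answer: a:=Bool c:=((d -> Int) -> List Bool) e:=List ((d -> Int) -> List Bool) f:=Bool

Derivation:
step 1: unify a ~ Bool  [subst: {-} | 3 pending]
  bind a := Bool
step 2: unify e ~ List c  [subst: {a:=Bool} | 2 pending]
  bind e := List c
step 3: unify c ~ ((d -> Int) -> List Bool)  [subst: {a:=Bool, e:=List c} | 1 pending]
  bind c := ((d -> Int) -> List Bool)
step 4: unify f ~ Bool  [subst: {a:=Bool, e:=List c, c:=((d -> Int) -> List Bool)} | 0 pending]
  bind f := Bool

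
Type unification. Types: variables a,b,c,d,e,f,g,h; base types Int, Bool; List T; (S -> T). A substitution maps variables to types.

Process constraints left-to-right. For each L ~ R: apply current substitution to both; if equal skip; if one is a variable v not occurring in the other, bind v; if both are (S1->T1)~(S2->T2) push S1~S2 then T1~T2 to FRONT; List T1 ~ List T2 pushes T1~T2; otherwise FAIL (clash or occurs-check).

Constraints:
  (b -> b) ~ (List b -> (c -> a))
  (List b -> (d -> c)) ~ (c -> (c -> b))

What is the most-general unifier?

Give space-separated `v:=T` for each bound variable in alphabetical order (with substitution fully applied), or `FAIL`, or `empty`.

Answer: FAIL

Derivation:
step 1: unify (b -> b) ~ (List b -> (c -> a))  [subst: {-} | 1 pending]
  -> decompose arrow: push b~List b, b~(c -> a)
step 2: unify b ~ List b  [subst: {-} | 2 pending]
  occurs-check fail: b in List b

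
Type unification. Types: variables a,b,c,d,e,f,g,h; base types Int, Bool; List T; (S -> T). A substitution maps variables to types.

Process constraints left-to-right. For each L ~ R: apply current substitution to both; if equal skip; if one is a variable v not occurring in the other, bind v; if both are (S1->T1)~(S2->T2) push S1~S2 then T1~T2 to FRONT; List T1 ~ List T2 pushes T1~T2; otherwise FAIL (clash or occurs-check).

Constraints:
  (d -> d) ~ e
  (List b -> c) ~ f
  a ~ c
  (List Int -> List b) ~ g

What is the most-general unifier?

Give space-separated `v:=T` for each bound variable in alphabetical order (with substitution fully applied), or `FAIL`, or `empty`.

Answer: a:=c e:=(d -> d) f:=(List b -> c) g:=(List Int -> List b)

Derivation:
step 1: unify (d -> d) ~ e  [subst: {-} | 3 pending]
  bind e := (d -> d)
step 2: unify (List b -> c) ~ f  [subst: {e:=(d -> d)} | 2 pending]
  bind f := (List b -> c)
step 3: unify a ~ c  [subst: {e:=(d -> d), f:=(List b -> c)} | 1 pending]
  bind a := c
step 4: unify (List Int -> List b) ~ g  [subst: {e:=(d -> d), f:=(List b -> c), a:=c} | 0 pending]
  bind g := (List Int -> List b)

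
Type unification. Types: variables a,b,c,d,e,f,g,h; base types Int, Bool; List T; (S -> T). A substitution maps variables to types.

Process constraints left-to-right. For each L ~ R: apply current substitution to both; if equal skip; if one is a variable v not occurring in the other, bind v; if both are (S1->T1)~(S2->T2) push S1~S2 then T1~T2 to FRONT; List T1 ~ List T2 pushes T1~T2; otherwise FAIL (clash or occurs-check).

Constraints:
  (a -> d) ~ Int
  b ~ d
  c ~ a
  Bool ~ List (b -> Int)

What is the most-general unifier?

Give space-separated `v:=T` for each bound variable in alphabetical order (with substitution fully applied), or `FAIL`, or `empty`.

Answer: FAIL

Derivation:
step 1: unify (a -> d) ~ Int  [subst: {-} | 3 pending]
  clash: (a -> d) vs Int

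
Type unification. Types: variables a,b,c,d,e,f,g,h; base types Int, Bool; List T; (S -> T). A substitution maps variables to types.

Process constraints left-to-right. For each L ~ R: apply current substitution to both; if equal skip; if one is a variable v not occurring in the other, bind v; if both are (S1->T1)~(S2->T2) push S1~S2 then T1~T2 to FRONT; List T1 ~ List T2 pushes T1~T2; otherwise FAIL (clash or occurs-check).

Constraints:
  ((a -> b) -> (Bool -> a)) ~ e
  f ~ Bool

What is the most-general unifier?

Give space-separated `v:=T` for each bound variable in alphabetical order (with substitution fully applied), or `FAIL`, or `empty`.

step 1: unify ((a -> b) -> (Bool -> a)) ~ e  [subst: {-} | 1 pending]
  bind e := ((a -> b) -> (Bool -> a))
step 2: unify f ~ Bool  [subst: {e:=((a -> b) -> (Bool -> a))} | 0 pending]
  bind f := Bool

Answer: e:=((a -> b) -> (Bool -> a)) f:=Bool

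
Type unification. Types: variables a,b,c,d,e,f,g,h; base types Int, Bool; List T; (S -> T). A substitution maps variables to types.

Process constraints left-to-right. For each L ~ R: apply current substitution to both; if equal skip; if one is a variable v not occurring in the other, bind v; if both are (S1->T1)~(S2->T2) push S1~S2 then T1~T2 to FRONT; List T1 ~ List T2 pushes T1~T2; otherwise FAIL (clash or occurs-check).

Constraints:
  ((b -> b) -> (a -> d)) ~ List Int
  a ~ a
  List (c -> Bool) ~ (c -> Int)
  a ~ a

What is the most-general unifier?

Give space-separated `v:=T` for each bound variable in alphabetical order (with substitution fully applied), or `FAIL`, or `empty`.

Answer: FAIL

Derivation:
step 1: unify ((b -> b) -> (a -> d)) ~ List Int  [subst: {-} | 3 pending]
  clash: ((b -> b) -> (a -> d)) vs List Int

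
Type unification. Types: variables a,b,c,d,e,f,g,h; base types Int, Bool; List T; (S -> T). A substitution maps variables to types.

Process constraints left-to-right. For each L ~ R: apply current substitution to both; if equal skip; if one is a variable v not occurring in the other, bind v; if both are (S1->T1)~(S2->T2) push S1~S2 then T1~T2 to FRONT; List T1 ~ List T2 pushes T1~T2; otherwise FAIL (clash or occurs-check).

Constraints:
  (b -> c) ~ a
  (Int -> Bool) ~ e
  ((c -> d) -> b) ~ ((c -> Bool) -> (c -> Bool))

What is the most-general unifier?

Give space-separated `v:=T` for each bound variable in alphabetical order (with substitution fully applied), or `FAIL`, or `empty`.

step 1: unify (b -> c) ~ a  [subst: {-} | 2 pending]
  bind a := (b -> c)
step 2: unify (Int -> Bool) ~ e  [subst: {a:=(b -> c)} | 1 pending]
  bind e := (Int -> Bool)
step 3: unify ((c -> d) -> b) ~ ((c -> Bool) -> (c -> Bool))  [subst: {a:=(b -> c), e:=(Int -> Bool)} | 0 pending]
  -> decompose arrow: push (c -> d)~(c -> Bool), b~(c -> Bool)
step 4: unify (c -> d) ~ (c -> Bool)  [subst: {a:=(b -> c), e:=(Int -> Bool)} | 1 pending]
  -> decompose arrow: push c~c, d~Bool
step 5: unify c ~ c  [subst: {a:=(b -> c), e:=(Int -> Bool)} | 2 pending]
  -> identical, skip
step 6: unify d ~ Bool  [subst: {a:=(b -> c), e:=(Int -> Bool)} | 1 pending]
  bind d := Bool
step 7: unify b ~ (c -> Bool)  [subst: {a:=(b -> c), e:=(Int -> Bool), d:=Bool} | 0 pending]
  bind b := (c -> Bool)

Answer: a:=((c -> Bool) -> c) b:=(c -> Bool) d:=Bool e:=(Int -> Bool)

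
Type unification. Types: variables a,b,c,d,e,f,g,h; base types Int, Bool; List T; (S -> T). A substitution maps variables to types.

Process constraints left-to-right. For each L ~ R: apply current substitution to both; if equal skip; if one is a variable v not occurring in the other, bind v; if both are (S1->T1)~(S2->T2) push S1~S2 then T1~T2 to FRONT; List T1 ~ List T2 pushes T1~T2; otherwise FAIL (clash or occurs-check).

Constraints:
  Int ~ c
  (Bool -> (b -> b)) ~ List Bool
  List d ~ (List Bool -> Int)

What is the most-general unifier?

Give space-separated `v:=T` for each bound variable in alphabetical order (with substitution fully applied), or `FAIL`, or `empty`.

step 1: unify Int ~ c  [subst: {-} | 2 pending]
  bind c := Int
step 2: unify (Bool -> (b -> b)) ~ List Bool  [subst: {c:=Int} | 1 pending]
  clash: (Bool -> (b -> b)) vs List Bool

Answer: FAIL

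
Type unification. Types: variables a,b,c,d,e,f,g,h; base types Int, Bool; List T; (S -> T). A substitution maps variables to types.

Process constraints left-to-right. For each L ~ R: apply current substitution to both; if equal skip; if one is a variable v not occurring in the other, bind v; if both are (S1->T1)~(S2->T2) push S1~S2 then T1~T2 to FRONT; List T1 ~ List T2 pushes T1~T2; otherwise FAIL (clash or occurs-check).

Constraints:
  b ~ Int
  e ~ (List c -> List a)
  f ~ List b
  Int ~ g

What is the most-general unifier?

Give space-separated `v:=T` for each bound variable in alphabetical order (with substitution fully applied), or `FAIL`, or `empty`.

step 1: unify b ~ Int  [subst: {-} | 3 pending]
  bind b := Int
step 2: unify e ~ (List c -> List a)  [subst: {b:=Int} | 2 pending]
  bind e := (List c -> List a)
step 3: unify f ~ List Int  [subst: {b:=Int, e:=(List c -> List a)} | 1 pending]
  bind f := List Int
step 4: unify Int ~ g  [subst: {b:=Int, e:=(List c -> List a), f:=List Int} | 0 pending]
  bind g := Int

Answer: b:=Int e:=(List c -> List a) f:=List Int g:=Int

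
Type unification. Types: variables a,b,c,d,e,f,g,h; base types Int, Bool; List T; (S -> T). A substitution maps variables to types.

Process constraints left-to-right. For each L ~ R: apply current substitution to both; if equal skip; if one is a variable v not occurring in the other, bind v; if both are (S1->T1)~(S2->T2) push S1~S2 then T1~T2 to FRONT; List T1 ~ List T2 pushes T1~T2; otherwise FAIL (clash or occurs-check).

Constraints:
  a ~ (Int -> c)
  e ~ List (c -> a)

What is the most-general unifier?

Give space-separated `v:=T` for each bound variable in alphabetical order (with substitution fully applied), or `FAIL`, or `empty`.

step 1: unify a ~ (Int -> c)  [subst: {-} | 1 pending]
  bind a := (Int -> c)
step 2: unify e ~ List (c -> (Int -> c))  [subst: {a:=(Int -> c)} | 0 pending]
  bind e := List (c -> (Int -> c))

Answer: a:=(Int -> c) e:=List (c -> (Int -> c))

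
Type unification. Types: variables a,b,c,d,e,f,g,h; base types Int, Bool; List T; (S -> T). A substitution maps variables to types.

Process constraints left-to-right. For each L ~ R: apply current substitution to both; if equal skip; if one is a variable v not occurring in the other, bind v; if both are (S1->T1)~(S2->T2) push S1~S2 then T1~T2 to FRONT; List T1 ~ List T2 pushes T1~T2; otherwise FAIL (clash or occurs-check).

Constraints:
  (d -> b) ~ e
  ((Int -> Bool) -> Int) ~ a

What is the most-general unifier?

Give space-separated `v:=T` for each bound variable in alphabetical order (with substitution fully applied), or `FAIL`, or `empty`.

Answer: a:=((Int -> Bool) -> Int) e:=(d -> b)

Derivation:
step 1: unify (d -> b) ~ e  [subst: {-} | 1 pending]
  bind e := (d -> b)
step 2: unify ((Int -> Bool) -> Int) ~ a  [subst: {e:=(d -> b)} | 0 pending]
  bind a := ((Int -> Bool) -> Int)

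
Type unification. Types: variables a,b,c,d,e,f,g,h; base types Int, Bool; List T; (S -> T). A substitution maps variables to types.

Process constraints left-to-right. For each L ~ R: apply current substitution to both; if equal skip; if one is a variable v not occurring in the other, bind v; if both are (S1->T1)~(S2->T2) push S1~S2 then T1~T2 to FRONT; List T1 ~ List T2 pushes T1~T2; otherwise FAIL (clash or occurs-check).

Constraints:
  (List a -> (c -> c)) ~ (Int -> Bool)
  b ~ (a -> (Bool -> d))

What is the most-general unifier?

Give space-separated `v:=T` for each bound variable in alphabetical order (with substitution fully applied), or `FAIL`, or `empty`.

Answer: FAIL

Derivation:
step 1: unify (List a -> (c -> c)) ~ (Int -> Bool)  [subst: {-} | 1 pending]
  -> decompose arrow: push List a~Int, (c -> c)~Bool
step 2: unify List a ~ Int  [subst: {-} | 2 pending]
  clash: List a vs Int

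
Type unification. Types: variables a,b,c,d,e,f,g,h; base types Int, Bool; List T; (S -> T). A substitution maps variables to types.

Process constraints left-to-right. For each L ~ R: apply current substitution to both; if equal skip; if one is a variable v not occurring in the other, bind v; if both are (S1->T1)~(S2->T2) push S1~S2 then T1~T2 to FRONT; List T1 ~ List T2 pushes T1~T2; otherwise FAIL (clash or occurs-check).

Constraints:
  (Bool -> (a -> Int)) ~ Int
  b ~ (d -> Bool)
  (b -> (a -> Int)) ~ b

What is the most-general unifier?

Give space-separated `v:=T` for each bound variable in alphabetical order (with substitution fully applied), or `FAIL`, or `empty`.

Answer: FAIL

Derivation:
step 1: unify (Bool -> (a -> Int)) ~ Int  [subst: {-} | 2 pending]
  clash: (Bool -> (a -> Int)) vs Int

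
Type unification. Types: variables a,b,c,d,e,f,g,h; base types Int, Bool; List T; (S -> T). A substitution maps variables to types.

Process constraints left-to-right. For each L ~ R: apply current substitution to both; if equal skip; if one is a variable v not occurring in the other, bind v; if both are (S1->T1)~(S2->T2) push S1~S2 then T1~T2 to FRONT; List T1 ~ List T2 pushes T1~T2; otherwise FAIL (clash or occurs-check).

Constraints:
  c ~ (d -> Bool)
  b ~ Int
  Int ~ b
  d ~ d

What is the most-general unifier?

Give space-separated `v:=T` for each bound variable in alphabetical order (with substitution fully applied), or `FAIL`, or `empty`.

Answer: b:=Int c:=(d -> Bool)

Derivation:
step 1: unify c ~ (d -> Bool)  [subst: {-} | 3 pending]
  bind c := (d -> Bool)
step 2: unify b ~ Int  [subst: {c:=(d -> Bool)} | 2 pending]
  bind b := Int
step 3: unify Int ~ Int  [subst: {c:=(d -> Bool), b:=Int} | 1 pending]
  -> identical, skip
step 4: unify d ~ d  [subst: {c:=(d -> Bool), b:=Int} | 0 pending]
  -> identical, skip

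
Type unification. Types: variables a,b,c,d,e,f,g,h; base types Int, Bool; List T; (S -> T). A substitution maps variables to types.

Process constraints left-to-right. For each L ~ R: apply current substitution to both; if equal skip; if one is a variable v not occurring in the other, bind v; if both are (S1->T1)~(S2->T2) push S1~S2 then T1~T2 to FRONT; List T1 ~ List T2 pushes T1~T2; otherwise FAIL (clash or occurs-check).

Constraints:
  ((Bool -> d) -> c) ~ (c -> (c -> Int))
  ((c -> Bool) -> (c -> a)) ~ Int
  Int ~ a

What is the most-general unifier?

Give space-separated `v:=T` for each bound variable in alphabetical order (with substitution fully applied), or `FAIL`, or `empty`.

step 1: unify ((Bool -> d) -> c) ~ (c -> (c -> Int))  [subst: {-} | 2 pending]
  -> decompose arrow: push (Bool -> d)~c, c~(c -> Int)
step 2: unify (Bool -> d) ~ c  [subst: {-} | 3 pending]
  bind c := (Bool -> d)
step 3: unify (Bool -> d) ~ ((Bool -> d) -> Int)  [subst: {c:=(Bool -> d)} | 2 pending]
  -> decompose arrow: push Bool~(Bool -> d), d~Int
step 4: unify Bool ~ (Bool -> d)  [subst: {c:=(Bool -> d)} | 3 pending]
  clash: Bool vs (Bool -> d)

Answer: FAIL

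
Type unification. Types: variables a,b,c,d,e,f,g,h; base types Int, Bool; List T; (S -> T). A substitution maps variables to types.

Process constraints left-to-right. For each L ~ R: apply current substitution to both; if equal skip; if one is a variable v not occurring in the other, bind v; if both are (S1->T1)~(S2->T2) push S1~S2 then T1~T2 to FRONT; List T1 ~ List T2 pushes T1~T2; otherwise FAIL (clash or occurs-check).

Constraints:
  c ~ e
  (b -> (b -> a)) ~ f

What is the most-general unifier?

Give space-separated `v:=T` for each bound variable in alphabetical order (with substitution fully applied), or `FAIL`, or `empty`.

Answer: c:=e f:=(b -> (b -> a))

Derivation:
step 1: unify c ~ e  [subst: {-} | 1 pending]
  bind c := e
step 2: unify (b -> (b -> a)) ~ f  [subst: {c:=e} | 0 pending]
  bind f := (b -> (b -> a))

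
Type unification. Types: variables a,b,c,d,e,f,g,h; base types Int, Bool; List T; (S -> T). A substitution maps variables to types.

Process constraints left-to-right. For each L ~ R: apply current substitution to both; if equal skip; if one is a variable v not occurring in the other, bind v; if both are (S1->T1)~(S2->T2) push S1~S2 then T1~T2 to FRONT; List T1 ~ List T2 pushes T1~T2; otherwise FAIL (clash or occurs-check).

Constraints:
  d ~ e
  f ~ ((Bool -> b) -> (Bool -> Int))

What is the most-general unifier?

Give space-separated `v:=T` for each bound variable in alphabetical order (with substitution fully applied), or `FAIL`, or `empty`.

Answer: d:=e f:=((Bool -> b) -> (Bool -> Int))

Derivation:
step 1: unify d ~ e  [subst: {-} | 1 pending]
  bind d := e
step 2: unify f ~ ((Bool -> b) -> (Bool -> Int))  [subst: {d:=e} | 0 pending]
  bind f := ((Bool -> b) -> (Bool -> Int))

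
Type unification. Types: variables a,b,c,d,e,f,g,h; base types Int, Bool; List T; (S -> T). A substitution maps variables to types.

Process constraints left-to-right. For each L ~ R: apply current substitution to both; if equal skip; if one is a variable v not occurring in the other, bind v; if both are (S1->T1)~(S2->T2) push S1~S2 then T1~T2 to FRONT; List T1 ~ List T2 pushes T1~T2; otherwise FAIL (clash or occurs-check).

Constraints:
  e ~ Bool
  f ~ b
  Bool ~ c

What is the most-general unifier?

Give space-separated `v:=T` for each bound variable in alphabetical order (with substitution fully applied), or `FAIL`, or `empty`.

Answer: c:=Bool e:=Bool f:=b

Derivation:
step 1: unify e ~ Bool  [subst: {-} | 2 pending]
  bind e := Bool
step 2: unify f ~ b  [subst: {e:=Bool} | 1 pending]
  bind f := b
step 3: unify Bool ~ c  [subst: {e:=Bool, f:=b} | 0 pending]
  bind c := Bool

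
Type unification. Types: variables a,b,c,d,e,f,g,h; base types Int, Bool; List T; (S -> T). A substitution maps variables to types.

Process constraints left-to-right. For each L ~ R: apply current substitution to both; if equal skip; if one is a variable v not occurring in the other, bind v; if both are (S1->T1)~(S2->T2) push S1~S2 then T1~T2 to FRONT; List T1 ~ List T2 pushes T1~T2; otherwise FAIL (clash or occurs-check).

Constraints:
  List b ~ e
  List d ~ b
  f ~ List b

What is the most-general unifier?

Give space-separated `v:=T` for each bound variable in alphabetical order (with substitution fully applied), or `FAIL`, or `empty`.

step 1: unify List b ~ e  [subst: {-} | 2 pending]
  bind e := List b
step 2: unify List d ~ b  [subst: {e:=List b} | 1 pending]
  bind b := List d
step 3: unify f ~ List List d  [subst: {e:=List b, b:=List d} | 0 pending]
  bind f := List List d

Answer: b:=List d e:=List List d f:=List List d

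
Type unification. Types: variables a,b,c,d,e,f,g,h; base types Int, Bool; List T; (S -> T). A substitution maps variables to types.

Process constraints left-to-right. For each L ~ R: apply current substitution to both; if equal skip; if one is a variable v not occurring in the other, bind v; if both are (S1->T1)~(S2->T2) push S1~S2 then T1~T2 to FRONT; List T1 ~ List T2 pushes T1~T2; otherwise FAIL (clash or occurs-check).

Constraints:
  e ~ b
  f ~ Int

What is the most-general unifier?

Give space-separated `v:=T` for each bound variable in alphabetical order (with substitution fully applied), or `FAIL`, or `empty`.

step 1: unify e ~ b  [subst: {-} | 1 pending]
  bind e := b
step 2: unify f ~ Int  [subst: {e:=b} | 0 pending]
  bind f := Int

Answer: e:=b f:=Int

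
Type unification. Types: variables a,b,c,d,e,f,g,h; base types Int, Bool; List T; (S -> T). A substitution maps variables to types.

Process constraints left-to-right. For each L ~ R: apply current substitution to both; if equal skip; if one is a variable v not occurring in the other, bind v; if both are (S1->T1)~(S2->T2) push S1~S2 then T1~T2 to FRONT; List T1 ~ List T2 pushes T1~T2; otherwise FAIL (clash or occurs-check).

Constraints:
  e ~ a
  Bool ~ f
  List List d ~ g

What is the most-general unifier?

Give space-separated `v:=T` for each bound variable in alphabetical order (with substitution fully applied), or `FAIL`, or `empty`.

step 1: unify e ~ a  [subst: {-} | 2 pending]
  bind e := a
step 2: unify Bool ~ f  [subst: {e:=a} | 1 pending]
  bind f := Bool
step 3: unify List List d ~ g  [subst: {e:=a, f:=Bool} | 0 pending]
  bind g := List List d

Answer: e:=a f:=Bool g:=List List d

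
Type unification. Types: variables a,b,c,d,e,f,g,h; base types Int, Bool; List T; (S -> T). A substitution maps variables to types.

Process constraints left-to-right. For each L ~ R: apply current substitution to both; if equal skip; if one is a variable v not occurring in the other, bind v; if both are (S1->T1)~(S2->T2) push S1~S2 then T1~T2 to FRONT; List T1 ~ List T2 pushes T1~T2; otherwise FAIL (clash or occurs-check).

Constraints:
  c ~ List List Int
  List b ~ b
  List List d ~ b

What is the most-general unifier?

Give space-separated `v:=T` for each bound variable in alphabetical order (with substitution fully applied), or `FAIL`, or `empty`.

Answer: FAIL

Derivation:
step 1: unify c ~ List List Int  [subst: {-} | 2 pending]
  bind c := List List Int
step 2: unify List b ~ b  [subst: {c:=List List Int} | 1 pending]
  occurs-check fail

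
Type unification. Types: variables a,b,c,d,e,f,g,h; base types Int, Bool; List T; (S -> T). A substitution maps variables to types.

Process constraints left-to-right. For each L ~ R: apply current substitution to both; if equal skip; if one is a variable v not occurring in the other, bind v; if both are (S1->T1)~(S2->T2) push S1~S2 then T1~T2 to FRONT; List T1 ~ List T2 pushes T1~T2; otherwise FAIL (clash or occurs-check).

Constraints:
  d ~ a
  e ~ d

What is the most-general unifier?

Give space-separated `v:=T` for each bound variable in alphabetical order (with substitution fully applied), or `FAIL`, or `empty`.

step 1: unify d ~ a  [subst: {-} | 1 pending]
  bind d := a
step 2: unify e ~ a  [subst: {d:=a} | 0 pending]
  bind e := a

Answer: d:=a e:=a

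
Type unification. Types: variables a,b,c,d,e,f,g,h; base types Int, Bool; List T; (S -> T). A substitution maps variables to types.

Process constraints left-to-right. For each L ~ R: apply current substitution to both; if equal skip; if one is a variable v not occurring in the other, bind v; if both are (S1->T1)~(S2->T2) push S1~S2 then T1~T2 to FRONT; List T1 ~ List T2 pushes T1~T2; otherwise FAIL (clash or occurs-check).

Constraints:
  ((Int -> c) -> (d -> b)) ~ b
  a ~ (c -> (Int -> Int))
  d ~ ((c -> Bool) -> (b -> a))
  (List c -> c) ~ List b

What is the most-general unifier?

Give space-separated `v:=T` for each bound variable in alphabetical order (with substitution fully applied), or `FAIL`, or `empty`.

Answer: FAIL

Derivation:
step 1: unify ((Int -> c) -> (d -> b)) ~ b  [subst: {-} | 3 pending]
  occurs-check fail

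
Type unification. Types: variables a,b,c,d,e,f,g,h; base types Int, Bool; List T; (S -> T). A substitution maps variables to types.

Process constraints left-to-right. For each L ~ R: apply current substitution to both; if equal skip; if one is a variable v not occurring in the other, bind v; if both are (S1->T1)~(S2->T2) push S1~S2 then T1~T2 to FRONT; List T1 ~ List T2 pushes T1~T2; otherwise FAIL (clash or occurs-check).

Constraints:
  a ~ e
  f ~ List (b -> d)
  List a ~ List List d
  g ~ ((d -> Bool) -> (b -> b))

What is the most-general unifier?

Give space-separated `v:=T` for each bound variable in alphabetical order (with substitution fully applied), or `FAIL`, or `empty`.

step 1: unify a ~ e  [subst: {-} | 3 pending]
  bind a := e
step 2: unify f ~ List (b -> d)  [subst: {a:=e} | 2 pending]
  bind f := List (b -> d)
step 3: unify List e ~ List List d  [subst: {a:=e, f:=List (b -> d)} | 1 pending]
  -> decompose List: push e~List d
step 4: unify e ~ List d  [subst: {a:=e, f:=List (b -> d)} | 1 pending]
  bind e := List d
step 5: unify g ~ ((d -> Bool) -> (b -> b))  [subst: {a:=e, f:=List (b -> d), e:=List d} | 0 pending]
  bind g := ((d -> Bool) -> (b -> b))

Answer: a:=List d e:=List d f:=List (b -> d) g:=((d -> Bool) -> (b -> b))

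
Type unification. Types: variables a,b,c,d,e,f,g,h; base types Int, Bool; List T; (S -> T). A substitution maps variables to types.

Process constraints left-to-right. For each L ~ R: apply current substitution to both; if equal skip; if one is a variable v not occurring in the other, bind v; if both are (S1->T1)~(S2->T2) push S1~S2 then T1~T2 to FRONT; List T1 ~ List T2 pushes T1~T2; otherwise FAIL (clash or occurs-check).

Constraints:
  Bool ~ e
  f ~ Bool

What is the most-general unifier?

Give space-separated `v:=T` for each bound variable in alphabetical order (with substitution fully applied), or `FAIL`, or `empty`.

step 1: unify Bool ~ e  [subst: {-} | 1 pending]
  bind e := Bool
step 2: unify f ~ Bool  [subst: {e:=Bool} | 0 pending]
  bind f := Bool

Answer: e:=Bool f:=Bool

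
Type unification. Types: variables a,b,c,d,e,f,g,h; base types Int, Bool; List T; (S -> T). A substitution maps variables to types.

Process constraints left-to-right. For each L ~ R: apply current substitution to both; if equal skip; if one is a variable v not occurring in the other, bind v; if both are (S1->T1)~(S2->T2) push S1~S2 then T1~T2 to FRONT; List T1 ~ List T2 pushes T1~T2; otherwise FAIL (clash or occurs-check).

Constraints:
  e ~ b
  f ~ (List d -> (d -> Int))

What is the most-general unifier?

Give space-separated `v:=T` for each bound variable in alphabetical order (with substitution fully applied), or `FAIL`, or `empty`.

step 1: unify e ~ b  [subst: {-} | 1 pending]
  bind e := b
step 2: unify f ~ (List d -> (d -> Int))  [subst: {e:=b} | 0 pending]
  bind f := (List d -> (d -> Int))

Answer: e:=b f:=(List d -> (d -> Int))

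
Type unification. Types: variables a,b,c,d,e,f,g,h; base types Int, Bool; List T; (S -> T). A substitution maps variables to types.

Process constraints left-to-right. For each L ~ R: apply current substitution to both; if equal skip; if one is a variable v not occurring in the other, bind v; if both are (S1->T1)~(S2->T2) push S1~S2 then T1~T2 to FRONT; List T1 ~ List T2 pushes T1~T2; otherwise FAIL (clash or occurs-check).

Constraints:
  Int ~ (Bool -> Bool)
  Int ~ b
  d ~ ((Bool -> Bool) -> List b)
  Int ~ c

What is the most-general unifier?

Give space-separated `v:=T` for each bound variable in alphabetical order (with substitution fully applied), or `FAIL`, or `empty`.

Answer: FAIL

Derivation:
step 1: unify Int ~ (Bool -> Bool)  [subst: {-} | 3 pending]
  clash: Int vs (Bool -> Bool)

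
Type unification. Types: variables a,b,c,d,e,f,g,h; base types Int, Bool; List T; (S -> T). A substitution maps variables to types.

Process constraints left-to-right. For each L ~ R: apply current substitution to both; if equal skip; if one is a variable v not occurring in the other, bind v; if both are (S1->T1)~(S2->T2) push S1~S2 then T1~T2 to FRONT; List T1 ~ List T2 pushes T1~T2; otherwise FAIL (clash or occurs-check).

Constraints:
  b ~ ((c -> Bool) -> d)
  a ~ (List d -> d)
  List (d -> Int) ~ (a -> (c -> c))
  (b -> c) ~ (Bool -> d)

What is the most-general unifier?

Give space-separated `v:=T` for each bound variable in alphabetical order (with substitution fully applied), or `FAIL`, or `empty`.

step 1: unify b ~ ((c -> Bool) -> d)  [subst: {-} | 3 pending]
  bind b := ((c -> Bool) -> d)
step 2: unify a ~ (List d -> d)  [subst: {b:=((c -> Bool) -> d)} | 2 pending]
  bind a := (List d -> d)
step 3: unify List (d -> Int) ~ ((List d -> d) -> (c -> c))  [subst: {b:=((c -> Bool) -> d), a:=(List d -> d)} | 1 pending]
  clash: List (d -> Int) vs ((List d -> d) -> (c -> c))

Answer: FAIL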